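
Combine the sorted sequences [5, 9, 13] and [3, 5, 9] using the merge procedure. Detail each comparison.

Merging process:

Compare 5 vs 3: take 3 from right. Merged: [3]
Compare 5 vs 5: take 5 from left. Merged: [3, 5]
Compare 9 vs 5: take 5 from right. Merged: [3, 5, 5]
Compare 9 vs 9: take 9 from left. Merged: [3, 5, 5, 9]
Compare 13 vs 9: take 9 from right. Merged: [3, 5, 5, 9, 9]
Append remaining from left: [13]. Merged: [3, 5, 5, 9, 9, 13]

Final merged array: [3, 5, 5, 9, 9, 13]
Total comparisons: 5

The merged array is [3, 5, 5, 9, 9, 13], requiring 5 comparisons. The merge step runs in O(n) time where n is the total number of elements.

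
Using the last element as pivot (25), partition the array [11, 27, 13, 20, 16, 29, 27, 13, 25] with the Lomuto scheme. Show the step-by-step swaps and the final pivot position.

Lomuto partition with pivot = 25:

Initial array: [11, 27, 13, 20, 16, 29, 27, 13, 25]

arr[0]=11 <= 25: swap with position 0, array becomes [11, 27, 13, 20, 16, 29, 27, 13, 25]
arr[1]=27 > 25: no swap
arr[2]=13 <= 25: swap with position 1, array becomes [11, 13, 27, 20, 16, 29, 27, 13, 25]
arr[3]=20 <= 25: swap with position 2, array becomes [11, 13, 20, 27, 16, 29, 27, 13, 25]
arr[4]=16 <= 25: swap with position 3, array becomes [11, 13, 20, 16, 27, 29, 27, 13, 25]
arr[5]=29 > 25: no swap
arr[6]=27 > 25: no swap
arr[7]=13 <= 25: swap with position 4, array becomes [11, 13, 20, 16, 13, 29, 27, 27, 25]

Place pivot at position 5: [11, 13, 20, 16, 13, 25, 27, 27, 29]
Pivot position: 5

After partitioning with pivot 25, the array becomes [11, 13, 20, 16, 13, 25, 27, 27, 29]. The pivot is placed at index 5. All elements to the left of the pivot are <= 25, and all elements to the right are > 25.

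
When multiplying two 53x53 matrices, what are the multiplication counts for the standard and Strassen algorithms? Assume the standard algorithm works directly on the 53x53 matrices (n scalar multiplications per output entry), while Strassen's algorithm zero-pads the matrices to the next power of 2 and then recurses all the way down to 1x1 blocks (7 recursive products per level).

Matrix multiplication for 53x53 matrices:

Strassen's algorithm requires power-of-2 dimensions. Pad 53x53 to 64x64 (next power of 2).

Standard algorithm: 53^3 = 148877 multiplications
Strassen's algorithm: 7^(log2(64)) = 7^6 = 117649 multiplications
Savings: 148877 - 117649 = 31228 multiplications

Standard: 148877 multiplications (53^3). Strassen: 117649 multiplications (7^6, after padding to 64x64). Strassen reduces 8 recursive multiplications to 7 at each level.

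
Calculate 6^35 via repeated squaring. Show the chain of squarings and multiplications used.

Computing 6^35 by squaring (build up from 6^1; each line after the first costs one multiplication):

6^1 = 6
6^2 = (6^1)^2 = 6^2 = 36
6^4 = (6^2)^2 = 36^2 = 1296
6^8 = (6^4)^2 = 1296^2 = 1679616
6^16 = (6^8)^2 = 1679616^2 = 2821109907456
6^17 = 6 * 6^16 = 6 * 2821109907456 = 16926659444736
6^34 = (6^17)^2 = 16926659444736^2 = 286511799958070431838109696
6^35 = 6 * 6^34 = 6 * 286511799958070431838109696 = 1719070799748422591028658176

Result: 1719070799748422591028658176
Multiplications needed: 7 (7 lines after 6^1)

6^35 = 1719070799748422591028658176. Using exponentiation by squaring, this requires 7 multiplications. The key idea: if the exponent is even, square the half-power; if odd, multiply by the base once.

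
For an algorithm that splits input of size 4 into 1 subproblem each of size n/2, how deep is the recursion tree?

For divide and conquer with division factor 2:

Problem sizes at each level:
Level 0: 4
Level 1: 2
Level 2: 1

The root is level 0 and the size-1 base case is level 2 (the tree spans levels 0 through 2, i.e. 3 levels counting the root), so the depth is the number of divisions: log_2(4) = 2

The recursion tree depth is log_2(4) = 2. At each level, the problem size is divided by 2, so it takes 2 divisions to reduce to a base case of size 1. The algorithm makes 1 recursive call at each level.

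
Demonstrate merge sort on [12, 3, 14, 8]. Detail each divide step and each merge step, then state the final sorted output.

Merge sort trace:

Split: [12, 3, 14, 8] -> [12, 3] and [14, 8]
  Split: [12, 3] -> [12] and [3]
  Merge: [12] + [3] -> [3, 12]
  Split: [14, 8] -> [14] and [8]
  Merge: [14] + [8] -> [8, 14]
Merge: [3, 12] + [8, 14] -> [3, 8, 12, 14]

Final sorted array: [3, 8, 12, 14]

The merge sort proceeds by recursively splitting the array and merging sorted halves.
After all merges, the sorted array is [3, 8, 12, 14].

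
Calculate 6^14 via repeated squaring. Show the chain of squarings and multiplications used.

Computing 6^14 by squaring (build up from 6^1; each line after the first costs one multiplication):

6^1 = 6
6^2 = (6^1)^2 = 6^2 = 36
6^3 = 6 * 6^2 = 6 * 36 = 216
6^6 = (6^3)^2 = 216^2 = 46656
6^7 = 6 * 6^6 = 6 * 46656 = 279936
6^14 = (6^7)^2 = 279936^2 = 78364164096

Result: 78364164096
Multiplications needed: 5 (5 lines after 6^1)

6^14 = 78364164096. Using exponentiation by squaring, this requires 5 multiplications. The key idea: if the exponent is even, square the half-power; if odd, multiply by the base once.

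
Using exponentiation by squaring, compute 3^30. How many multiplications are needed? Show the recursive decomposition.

Computing 3^30 by squaring (build up from 3^1; each line after the first costs one multiplication):

3^1 = 3
3^2 = (3^1)^2 = 3^2 = 9
3^3 = 3 * 3^2 = 3 * 9 = 27
3^6 = (3^3)^2 = 27^2 = 729
3^7 = 3 * 3^6 = 3 * 729 = 2187
3^14 = (3^7)^2 = 2187^2 = 4782969
3^15 = 3 * 3^14 = 3 * 4782969 = 14348907
3^30 = (3^15)^2 = 14348907^2 = 205891132094649

Result: 205891132094649
Multiplications needed: 7 (7 lines after 3^1)

3^30 = 205891132094649. Using exponentiation by squaring, this requires 7 multiplications. The key idea: if the exponent is even, square the half-power; if odd, multiply by the base once.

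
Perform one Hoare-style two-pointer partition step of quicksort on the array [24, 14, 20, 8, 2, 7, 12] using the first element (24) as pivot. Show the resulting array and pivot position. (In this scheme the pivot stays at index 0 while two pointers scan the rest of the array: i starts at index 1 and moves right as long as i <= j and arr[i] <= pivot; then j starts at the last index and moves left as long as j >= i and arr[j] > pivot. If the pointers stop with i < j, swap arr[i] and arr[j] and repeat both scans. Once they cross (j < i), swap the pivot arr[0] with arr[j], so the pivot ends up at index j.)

Hoare-style two-pointer partition with pivot = 24:

Initial array: [24, 14, 20, 8, 2, 7, 12]

Pointers start at i = 1, j = 6.
i ends at 7, j ends at 6: the pointers have crossed (j < i), so scanning stops.

Swap pivot arr[0] with arr[6] to place pivot at position 6: [12, 14, 20, 8, 2, 7, 24]
Pivot position: 6

After partitioning with pivot 24, the array becomes [12, 14, 20, 8, 2, 7, 24]. The pivot is placed at index 6. All elements to the left of the pivot are <= 24, and all elements to the right are > 24.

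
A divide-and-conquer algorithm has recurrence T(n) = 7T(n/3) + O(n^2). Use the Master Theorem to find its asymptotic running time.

Master Theorem for T(n) = 7T(n/3) + O(n^2):

a = 7, b = 3, c = 2
log_b(a) = log_3(7) = 1.7712

Case 3: c = 2 > log_3(7) = 1.7712
T(n) = O(n^2) = O(n^2)

For T(n) = 7T(n/3) + O(n^2): log_3(7) = 1.7712. This is Case 3 of the Master Theorem (c > log_b(a), work dominated by root), giving O(n^2).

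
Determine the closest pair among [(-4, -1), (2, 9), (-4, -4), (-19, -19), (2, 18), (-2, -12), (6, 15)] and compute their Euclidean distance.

Computing all pairwise distances among 7 points:

d((-4, -1), (2, 9)) = 11.6619
d((-4, -1), (-4, -4)) = 3.0 <-- minimum
d((-4, -1), (-19, -19)) = 23.4307
d((-4, -1), (2, 18)) = 19.9249
d((-4, -1), (-2, -12)) = 11.1803
d((-4, -1), (6, 15)) = 18.868
d((2, 9), (-4, -4)) = 14.3178
d((2, 9), (-19, -19)) = 35.0
d((2, 9), (2, 18)) = 9.0
d((2, 9), (-2, -12)) = 21.3776
d((2, 9), (6, 15)) = 7.2111
d((-4, -4), (-19, -19)) = 21.2132
d((-4, -4), (2, 18)) = 22.8035
d((-4, -4), (-2, -12)) = 8.2462
d((-4, -4), (6, 15)) = 21.4709
d((-19, -19), (2, 18)) = 42.5441
d((-19, -19), (-2, -12)) = 18.3848
d((-19, -19), (6, 15)) = 42.2019
d((2, 18), (-2, -12)) = 30.2655
d((2, 18), (6, 15)) = 5.0
d((-2, -12), (6, 15)) = 28.1603

Closest pair: (-4, -1) and (-4, -4) with distance 3.0

The closest pair is (-4, -1) and (-4, -4) with Euclidean distance 3.0. For 7 points, brute-force pairwise comparison is shown above. For large n, the divide-and-conquer algorithm (sort by x, recurse on halves, check the dividing strip) achieves O(n log n).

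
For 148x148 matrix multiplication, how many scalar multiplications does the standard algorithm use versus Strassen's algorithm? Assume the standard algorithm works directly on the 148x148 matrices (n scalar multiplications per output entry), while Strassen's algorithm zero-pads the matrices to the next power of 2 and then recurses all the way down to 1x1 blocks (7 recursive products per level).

Matrix multiplication for 148x148 matrices:

Strassen's algorithm requires power-of-2 dimensions. Pad 148x148 to 256x256 (next power of 2).

Standard algorithm: 148^3 = 3241792 multiplications
Strassen's algorithm: 7^(log2(256)) = 7^8 = 5764801 multiplications
Difference: 3241792 - 5764801 = -2523009 (Strassen uses MORE here due to padding overhead — for small or just-over-power-of-2 n, padding can outweigh the per-level savings)

Standard: 3241792 multiplications (148^3). Strassen: 5764801 multiplications (7^8, after padding to 256x256). Strassen reduces 8 recursive multiplications to 7 at each level.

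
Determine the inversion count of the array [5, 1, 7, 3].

Finding inversions in [5, 1, 7, 3]:

(0, 1): arr[0]=5 > arr[1]=1
(0, 3): arr[0]=5 > arr[3]=3
(2, 3): arr[2]=7 > arr[3]=3

Total inversions: 3

The array has 3 inversion(s): (0,1), (0,3), (2,3). Each pair (i,j) satisfies i < j and arr[i] > arr[j].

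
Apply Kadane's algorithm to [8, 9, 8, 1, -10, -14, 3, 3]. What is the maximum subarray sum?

Using Kadane's algorithm on [8, 9, 8, 1, -10, -14, 3, 3]:

Scanning through the array:
Position 1 (value 9): max_ending_here = 17, max_so_far = 17
Position 2 (value 8): max_ending_here = 25, max_so_far = 25
Position 3 (value 1): max_ending_here = 26, max_so_far = 26
Position 4 (value -10): max_ending_here = 16, max_so_far = 26
Position 5 (value -14): max_ending_here = 2, max_so_far = 26
Position 6 (value 3): max_ending_here = 5, max_so_far = 26
Position 7 (value 3): max_ending_here = 8, max_so_far = 26

Maximum subarray: [8, 9, 8, 1]
Maximum sum: 26

The maximum subarray is [8, 9, 8, 1] with sum 26. This subarray runs from index 0 to index 3.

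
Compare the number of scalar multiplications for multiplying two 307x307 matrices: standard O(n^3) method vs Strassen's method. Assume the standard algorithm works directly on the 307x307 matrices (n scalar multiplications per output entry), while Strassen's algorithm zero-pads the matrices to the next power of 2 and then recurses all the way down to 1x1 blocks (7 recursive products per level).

Matrix multiplication for 307x307 matrices:

Strassen's algorithm requires power-of-2 dimensions. Pad 307x307 to 512x512 (next power of 2).

Standard algorithm: 307^3 = 28934443 multiplications
Strassen's algorithm: 7^(log2(512)) = 7^9 = 40353607 multiplications
Difference: 28934443 - 40353607 = -11419164 (Strassen uses MORE here due to padding overhead — for small or just-over-power-of-2 n, padding can outweigh the per-level savings)

Standard: 28934443 multiplications (307^3). Strassen: 40353607 multiplications (7^9, after padding to 512x512). Strassen reduces 8 recursive multiplications to 7 at each level.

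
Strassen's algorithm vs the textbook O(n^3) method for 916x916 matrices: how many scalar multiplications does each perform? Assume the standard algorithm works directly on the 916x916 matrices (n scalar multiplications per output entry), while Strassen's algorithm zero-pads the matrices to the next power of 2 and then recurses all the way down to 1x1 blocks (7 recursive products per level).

Matrix multiplication for 916x916 matrices:

Strassen's algorithm requires power-of-2 dimensions. Pad 916x916 to 1024x1024 (next power of 2).

Standard algorithm: 916^3 = 768575296 multiplications
Strassen's algorithm: 7^(log2(1024)) = 7^10 = 282475249 multiplications
Savings: 768575296 - 282475249 = 486100047 multiplications

Standard: 768575296 multiplications (916^3). Strassen: 282475249 multiplications (7^10, after padding to 1024x1024). Strassen reduces 8 recursive multiplications to 7 at each level.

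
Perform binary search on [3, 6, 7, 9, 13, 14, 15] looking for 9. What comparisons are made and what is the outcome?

Binary search for 9 in [3, 6, 7, 9, 13, 14, 15]:

lo=0, hi=6, mid=3, arr[mid]=9 -> Found target at index 3!

Binary search finds 9 at index 3 after 1 comparisons. The search repeatedly halves the search space by comparing with the middle element.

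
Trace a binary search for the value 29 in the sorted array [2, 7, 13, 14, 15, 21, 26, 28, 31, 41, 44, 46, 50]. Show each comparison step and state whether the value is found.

Binary search for 29 in [2, 7, 13, 14, 15, 21, 26, 28, 31, 41, 44, 46, 50]:

lo=0, hi=12, mid=6, arr[mid]=26 -> 26 < 29, search right half
lo=7, hi=12, mid=9, arr[mid]=41 -> 41 > 29, search left half
lo=7, hi=8, mid=7, arr[mid]=28 -> 28 < 29, search right half
lo=8, hi=8, mid=8, arr[mid]=31 -> 31 > 29, search left half
lo=8 > hi=7, target 29 not found

Binary search determines that 29 is not in the array after 4 comparisons. The search space was exhausted without finding the target.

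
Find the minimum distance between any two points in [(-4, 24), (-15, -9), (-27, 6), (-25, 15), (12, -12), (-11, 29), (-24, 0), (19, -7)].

Computing all pairwise distances among 8 points:

d((-4, 24), (-15, -9)) = 34.7851
d((-4, 24), (-27, 6)) = 29.2062
d((-4, 24), (-25, 15)) = 22.8473
d((-4, 24), (12, -12)) = 39.3954
d((-4, 24), (-11, 29)) = 8.6023
d((-4, 24), (-24, 0)) = 31.241
d((-4, 24), (19, -7)) = 38.6005
d((-15, -9), (-27, 6)) = 19.2094
d((-15, -9), (-25, 15)) = 26.0
d((-15, -9), (12, -12)) = 27.1662
d((-15, -9), (-11, 29)) = 38.2099
d((-15, -9), (-24, 0)) = 12.7279
d((-15, -9), (19, -7)) = 34.0588
d((-27, 6), (-25, 15)) = 9.2195
d((-27, 6), (12, -12)) = 42.9535
d((-27, 6), (-11, 29)) = 28.0179
d((-27, 6), (-24, 0)) = 6.7082 <-- minimum
d((-27, 6), (19, -7)) = 47.8017
d((-25, 15), (12, -12)) = 45.8039
d((-25, 15), (-11, 29)) = 19.799
d((-25, 15), (-24, 0)) = 15.0333
d((-25, 15), (19, -7)) = 49.1935
d((12, -12), (-11, 29)) = 47.0106
d((12, -12), (-24, 0)) = 37.9473
d((12, -12), (19, -7)) = 8.6023
d((-11, 29), (-24, 0)) = 31.7805
d((-11, 29), (19, -7)) = 46.8615
d((-24, 0), (19, -7)) = 43.566

Closest pair: (-27, 6) and (-24, 0) with distance 6.7082

The closest pair is (-27, 6) and (-24, 0) with Euclidean distance 6.7082. For 8 points, brute-force pairwise comparison is shown above. For large n, the divide-and-conquer algorithm (sort by x, recurse on halves, check the dividing strip) achieves O(n log n).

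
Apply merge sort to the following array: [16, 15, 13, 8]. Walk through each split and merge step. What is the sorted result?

Merge sort trace:

Split: [16, 15, 13, 8] -> [16, 15] and [13, 8]
  Split: [16, 15] -> [16] and [15]
  Merge: [16] + [15] -> [15, 16]
  Split: [13, 8] -> [13] and [8]
  Merge: [13] + [8] -> [8, 13]
Merge: [15, 16] + [8, 13] -> [8, 13, 15, 16]

Final sorted array: [8, 13, 15, 16]

The merge sort proceeds by recursively splitting the array and merging sorted halves.
After all merges, the sorted array is [8, 13, 15, 16].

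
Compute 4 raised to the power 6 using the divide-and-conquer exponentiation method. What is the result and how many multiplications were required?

Computing 4^6 by squaring (build up from 4^1; each line after the first costs one multiplication):

4^1 = 4
4^2 = (4^1)^2 = 4^2 = 16
4^3 = 4 * 4^2 = 4 * 16 = 64
4^6 = (4^3)^2 = 64^2 = 4096

Result: 4096
Multiplications needed: 3 (3 lines after 4^1)

4^6 = 4096. Using exponentiation by squaring, this requires 3 multiplications. The key idea: if the exponent is even, square the half-power; if odd, multiply by the base once.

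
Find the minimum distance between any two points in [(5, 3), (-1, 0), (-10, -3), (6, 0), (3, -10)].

Computing all pairwise distances among 5 points:

d((5, 3), (-1, 0)) = 6.7082
d((5, 3), (-10, -3)) = 16.1555
d((5, 3), (6, 0)) = 3.1623 <-- minimum
d((5, 3), (3, -10)) = 13.1529
d((-1, 0), (-10, -3)) = 9.4868
d((-1, 0), (6, 0)) = 7.0
d((-1, 0), (3, -10)) = 10.7703
d((-10, -3), (6, 0)) = 16.2788
d((-10, -3), (3, -10)) = 14.7648
d((6, 0), (3, -10)) = 10.4403

Closest pair: (5, 3) and (6, 0) with distance 3.1623

The closest pair is (5, 3) and (6, 0) with Euclidean distance 3.1623. For 5 points, brute-force pairwise comparison is shown above. For large n, the divide-and-conquer algorithm (sort by x, recurse on halves, check the dividing strip) achieves O(n log n).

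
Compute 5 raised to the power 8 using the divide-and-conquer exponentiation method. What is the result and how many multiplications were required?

Computing 5^8 by squaring (build up from 5^1; each line after the first costs one multiplication):

5^1 = 5
5^2 = (5^1)^2 = 5^2 = 25
5^4 = (5^2)^2 = 25^2 = 625
5^8 = (5^4)^2 = 625^2 = 390625

Result: 390625
Multiplications needed: 3 (3 lines after 5^1)

5^8 = 390625. Using exponentiation by squaring, this requires 3 multiplications. The key idea: if the exponent is even, square the half-power; if odd, multiply by the base once.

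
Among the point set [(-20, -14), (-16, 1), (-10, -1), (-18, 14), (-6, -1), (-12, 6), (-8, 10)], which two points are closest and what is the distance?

Computing all pairwise distances among 7 points:

d((-20, -14), (-16, 1)) = 15.5242
d((-20, -14), (-10, -1)) = 16.4012
d((-20, -14), (-18, 14)) = 28.0713
d((-20, -14), (-6, -1)) = 19.105
d((-20, -14), (-12, 6)) = 21.5407
d((-20, -14), (-8, 10)) = 26.8328
d((-16, 1), (-10, -1)) = 6.3246
d((-16, 1), (-18, 14)) = 13.1529
d((-16, 1), (-6, -1)) = 10.198
d((-16, 1), (-12, 6)) = 6.4031
d((-16, 1), (-8, 10)) = 12.0416
d((-10, -1), (-18, 14)) = 17.0
d((-10, -1), (-6, -1)) = 4.0 <-- minimum
d((-10, -1), (-12, 6)) = 7.2801
d((-10, -1), (-8, 10)) = 11.1803
d((-18, 14), (-6, -1)) = 19.2094
d((-18, 14), (-12, 6)) = 10.0
d((-18, 14), (-8, 10)) = 10.7703
d((-6, -1), (-12, 6)) = 9.2195
d((-6, -1), (-8, 10)) = 11.1803
d((-12, 6), (-8, 10)) = 5.6569

Closest pair: (-10, -1) and (-6, -1) with distance 4.0

The closest pair is (-10, -1) and (-6, -1) with Euclidean distance 4.0. For 7 points, brute-force pairwise comparison is shown above. For large n, the divide-and-conquer algorithm (sort by x, recurse on halves, check the dividing strip) achieves O(n log n).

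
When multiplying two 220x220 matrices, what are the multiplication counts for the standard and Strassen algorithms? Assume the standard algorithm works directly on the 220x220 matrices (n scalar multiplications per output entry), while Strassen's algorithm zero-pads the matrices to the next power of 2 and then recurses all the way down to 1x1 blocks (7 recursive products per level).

Matrix multiplication for 220x220 matrices:

Strassen's algorithm requires power-of-2 dimensions. Pad 220x220 to 256x256 (next power of 2).

Standard algorithm: 220^3 = 10648000 multiplications
Strassen's algorithm: 7^(log2(256)) = 7^8 = 5764801 multiplications
Savings: 10648000 - 5764801 = 4883199 multiplications

Standard: 10648000 multiplications (220^3). Strassen: 5764801 multiplications (7^8, after padding to 256x256). Strassen reduces 8 recursive multiplications to 7 at each level.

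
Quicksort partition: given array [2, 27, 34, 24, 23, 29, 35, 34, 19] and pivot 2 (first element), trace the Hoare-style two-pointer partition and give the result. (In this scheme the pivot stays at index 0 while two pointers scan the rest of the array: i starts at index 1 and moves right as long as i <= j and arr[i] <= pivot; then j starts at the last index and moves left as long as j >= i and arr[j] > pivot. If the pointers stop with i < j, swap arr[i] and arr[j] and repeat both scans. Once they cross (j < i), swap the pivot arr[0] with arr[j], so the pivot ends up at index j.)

Hoare-style two-pointer partition with pivot = 2:

Initial array: [2, 27, 34, 24, 23, 29, 35, 34, 19]

Pointers start at i = 1, j = 8.
i ends at 1, j ends at 0: the pointers have crossed (j < i), so scanning stops.

j = 0, so swapping arr[0] with arr[j] leaves the pivot at position 0: [2, 27, 34, 24, 23, 29, 35, 34, 19]
Pivot position: 0

After partitioning with pivot 2, the array becomes [2, 27, 34, 24, 23, 29, 35, 34, 19]. The pivot is placed at index 0. All elements to the left of the pivot are <= 2, and all elements to the right are > 2.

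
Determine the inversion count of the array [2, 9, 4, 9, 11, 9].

Finding inversions in [2, 9, 4, 9, 11, 9]:

(1, 2): arr[1]=9 > arr[2]=4
(4, 5): arr[4]=11 > arr[5]=9

Total inversions: 2

The array has 2 inversion(s): (1,2), (4,5). Each pair (i,j) satisfies i < j and arr[i] > arr[j].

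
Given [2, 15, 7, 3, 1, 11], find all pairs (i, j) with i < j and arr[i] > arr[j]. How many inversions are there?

Finding inversions in [2, 15, 7, 3, 1, 11]:

(0, 4): arr[0]=2 > arr[4]=1
(1, 2): arr[1]=15 > arr[2]=7
(1, 3): arr[1]=15 > arr[3]=3
(1, 4): arr[1]=15 > arr[4]=1
(1, 5): arr[1]=15 > arr[5]=11
(2, 3): arr[2]=7 > arr[3]=3
(2, 4): arr[2]=7 > arr[4]=1
(3, 4): arr[3]=3 > arr[4]=1

Total inversions: 8

The array has 8 inversion(s): (0,4), (1,2), (1,3), (1,4), (1,5), (2,3), (2,4), (3,4). Each pair (i,j) satisfies i < j and arr[i] > arr[j].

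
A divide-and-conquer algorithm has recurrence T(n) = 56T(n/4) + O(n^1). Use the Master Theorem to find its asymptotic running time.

Master Theorem for T(n) = 56T(n/4) + O(n^1):

a = 56, b = 4, c = 1
log_b(a) = log_4(56) = 2.9037

Case 1: c = 1 < log_4(56) = 2.9037
T(n) = O(n^(log_4 56))

For T(n) = 56T(n/4) + O(n^1): log_4(56) = 2.9037. This is Case 1 of the Master Theorem (c < log_b(a), work dominated by leaves), giving O(n^(log_4 56)).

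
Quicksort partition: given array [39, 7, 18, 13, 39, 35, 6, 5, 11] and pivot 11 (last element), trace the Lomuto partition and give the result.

Lomuto partition with pivot = 11:

Initial array: [39, 7, 18, 13, 39, 35, 6, 5, 11]

arr[0]=39 > 11: no swap
arr[1]=7 <= 11: swap with position 0, array becomes [7, 39, 18, 13, 39, 35, 6, 5, 11]
arr[2]=18 > 11: no swap
arr[3]=13 > 11: no swap
arr[4]=39 > 11: no swap
arr[5]=35 > 11: no swap
arr[6]=6 <= 11: swap with position 1, array becomes [7, 6, 18, 13, 39, 35, 39, 5, 11]
arr[7]=5 <= 11: swap with position 2, array becomes [7, 6, 5, 13, 39, 35, 39, 18, 11]

Place pivot at position 3: [7, 6, 5, 11, 39, 35, 39, 18, 13]
Pivot position: 3

After partitioning with pivot 11, the array becomes [7, 6, 5, 11, 39, 35, 39, 18, 13]. The pivot is placed at index 3. All elements to the left of the pivot are <= 11, and all elements to the right are > 11.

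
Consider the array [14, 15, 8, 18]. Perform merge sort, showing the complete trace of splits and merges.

Merge sort trace:

Split: [14, 15, 8, 18] -> [14, 15] and [8, 18]
  Split: [14, 15] -> [14] and [15]
  Merge: [14] + [15] -> [14, 15]
  Split: [8, 18] -> [8] and [18]
  Merge: [8] + [18] -> [8, 18]
Merge: [14, 15] + [8, 18] -> [8, 14, 15, 18]

Final sorted array: [8, 14, 15, 18]

The merge sort proceeds by recursively splitting the array and merging sorted halves.
After all merges, the sorted array is [8, 14, 15, 18].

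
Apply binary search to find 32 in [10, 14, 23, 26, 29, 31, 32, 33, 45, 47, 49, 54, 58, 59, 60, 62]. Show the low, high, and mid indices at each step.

Binary search for 32 in [10, 14, 23, 26, 29, 31, 32, 33, 45, 47, 49, 54, 58, 59, 60, 62]:

lo=0, hi=15, mid=7, arr[mid]=33 -> 33 > 32, search left half
lo=0, hi=6, mid=3, arr[mid]=26 -> 26 < 32, search right half
lo=4, hi=6, mid=5, arr[mid]=31 -> 31 < 32, search right half
lo=6, hi=6, mid=6, arr[mid]=32 -> Found target at index 6!

Binary search finds 32 at index 6 after 4 comparisons. The search repeatedly halves the search space by comparing with the middle element.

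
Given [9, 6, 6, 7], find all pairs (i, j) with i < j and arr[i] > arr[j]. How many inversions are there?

Finding inversions in [9, 6, 6, 7]:

(0, 1): arr[0]=9 > arr[1]=6
(0, 2): arr[0]=9 > arr[2]=6
(0, 3): arr[0]=9 > arr[3]=7

Total inversions: 3

The array has 3 inversion(s): (0,1), (0,2), (0,3). Each pair (i,j) satisfies i < j and arr[i] > arr[j].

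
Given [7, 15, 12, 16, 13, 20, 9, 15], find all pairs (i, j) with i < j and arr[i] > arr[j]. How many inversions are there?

Finding inversions in [7, 15, 12, 16, 13, 20, 9, 15]:

(1, 2): arr[1]=15 > arr[2]=12
(1, 4): arr[1]=15 > arr[4]=13
(1, 6): arr[1]=15 > arr[6]=9
(2, 6): arr[2]=12 > arr[6]=9
(3, 4): arr[3]=16 > arr[4]=13
(3, 6): arr[3]=16 > arr[6]=9
(3, 7): arr[3]=16 > arr[7]=15
(4, 6): arr[4]=13 > arr[6]=9
(5, 6): arr[5]=20 > arr[6]=9
(5, 7): arr[5]=20 > arr[7]=15

Total inversions: 10

The array has 10 inversion(s): (1,2), (1,4), (1,6), (2,6), (3,4), (3,6), (3,7), (4,6), (5,6), (5,7). Each pair (i,j) satisfies i < j and arr[i] > arr[j].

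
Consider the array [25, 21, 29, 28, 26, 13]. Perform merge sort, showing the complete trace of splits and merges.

Merge sort trace:

Split: [25, 21, 29, 28, 26, 13] -> [25, 21, 29] and [28, 26, 13]
  Split: [25, 21, 29] -> [25] and [21, 29]
    Split: [21, 29] -> [21] and [29]
    Merge: [21] + [29] -> [21, 29]
  Merge: [25] + [21, 29] -> [21, 25, 29]
  Split: [28, 26, 13] -> [28] and [26, 13]
    Split: [26, 13] -> [26] and [13]
    Merge: [26] + [13] -> [13, 26]
  Merge: [28] + [13, 26] -> [13, 26, 28]
Merge: [21, 25, 29] + [13, 26, 28] -> [13, 21, 25, 26, 28, 29]

Final sorted array: [13, 21, 25, 26, 28, 29]

The merge sort proceeds by recursively splitting the array and merging sorted halves.
After all merges, the sorted array is [13, 21, 25, 26, 28, 29].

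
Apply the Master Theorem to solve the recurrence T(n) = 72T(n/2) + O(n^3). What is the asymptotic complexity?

Master Theorem for T(n) = 72T(n/2) + O(n^3):

a = 72, b = 2, c = 3
log_b(a) = log_2(72) = 6.1699

Case 1: c = 3 < log_2(72) = 6.1699
T(n) = O(n^(log_2 72))

For T(n) = 72T(n/2) + O(n^3): log_2(72) = 6.1699. This is Case 1 of the Master Theorem (c < log_b(a), work dominated by leaves), giving O(n^(log_2 72)).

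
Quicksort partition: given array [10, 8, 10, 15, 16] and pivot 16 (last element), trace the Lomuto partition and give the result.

Lomuto partition with pivot = 16:

Initial array: [10, 8, 10, 15, 16]

arr[0]=10 <= 16: swap with position 0, array becomes [10, 8, 10, 15, 16]
arr[1]=8 <= 16: swap with position 1, array becomes [10, 8, 10, 15, 16]
arr[2]=10 <= 16: swap with position 2, array becomes [10, 8, 10, 15, 16]
arr[3]=15 <= 16: swap with position 3, array becomes [10, 8, 10, 15, 16]

Place pivot at position 4: [10, 8, 10, 15, 16]
Pivot position: 4

After partitioning with pivot 16, the array becomes [10, 8, 10, 15, 16]. The pivot is placed at index 4. All elements to the left of the pivot are <= 16, and all elements to the right are > 16.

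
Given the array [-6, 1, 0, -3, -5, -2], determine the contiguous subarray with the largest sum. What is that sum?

Using Kadane's algorithm on [-6, 1, 0, -3, -5, -2]:

Scanning through the array:
Position 1 (value 1): max_ending_here = 1, max_so_far = 1
Position 2 (value 0): max_ending_here = 1, max_so_far = 1
Position 3 (value -3): max_ending_here = -2, max_so_far = 1
Position 4 (value -5): max_ending_here = -5, max_so_far = 1
Position 5 (value -2): max_ending_here = -2, max_so_far = 1

Maximum subarray: [1]
Maximum sum: 1

The maximum subarray is [1] with sum 1. This subarray runs from index 1 to index 1.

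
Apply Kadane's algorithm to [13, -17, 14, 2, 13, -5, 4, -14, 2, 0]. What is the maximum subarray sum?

Using Kadane's algorithm on [13, -17, 14, 2, 13, -5, 4, -14, 2, 0]:

Scanning through the array:
Position 1 (value -17): max_ending_here = -4, max_so_far = 13
Position 2 (value 14): max_ending_here = 14, max_so_far = 14
Position 3 (value 2): max_ending_here = 16, max_so_far = 16
Position 4 (value 13): max_ending_here = 29, max_so_far = 29
Position 5 (value -5): max_ending_here = 24, max_so_far = 29
Position 6 (value 4): max_ending_here = 28, max_so_far = 29
Position 7 (value -14): max_ending_here = 14, max_so_far = 29
Position 8 (value 2): max_ending_here = 16, max_so_far = 29
Position 9 (value 0): max_ending_here = 16, max_so_far = 29

Maximum subarray: [14, 2, 13]
Maximum sum: 29

The maximum subarray is [14, 2, 13] with sum 29. This subarray runs from index 2 to index 4.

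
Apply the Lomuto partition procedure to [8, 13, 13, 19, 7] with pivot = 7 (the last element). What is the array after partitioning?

Lomuto partition with pivot = 7:

Initial array: [8, 13, 13, 19, 7]

arr[0]=8 > 7: no swap
arr[1]=13 > 7: no swap
arr[2]=13 > 7: no swap
arr[3]=19 > 7: no swap

Place pivot at position 0: [7, 13, 13, 19, 8]
Pivot position: 0

After partitioning with pivot 7, the array becomes [7, 13, 13, 19, 8]. The pivot is placed at index 0. All elements to the left of the pivot are <= 7, and all elements to the right are > 7.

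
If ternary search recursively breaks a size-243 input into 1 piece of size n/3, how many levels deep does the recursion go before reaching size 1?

For divide and conquer with division factor 3:

Problem sizes at each level:
Level 0: 243
Level 1: 81
Level 2: 27
Level 3: 9
Level 4: 3
Level 5: 1

The root is level 0 and the size-1 base case is level 5 (the tree spans levels 0 through 5, i.e. 6 levels counting the root), so the depth is the number of divisions: log_3(243) = 5

The recursion tree depth is log_3(243) = 5. At each level, the problem size is divided by 3, so it takes 5 divisions to reduce to a base case of size 1. The algorithm makes 1 recursive call at each level.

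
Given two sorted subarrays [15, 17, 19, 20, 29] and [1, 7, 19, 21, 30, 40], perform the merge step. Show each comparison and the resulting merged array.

Merging process:

Compare 15 vs 1: take 1 from right. Merged: [1]
Compare 15 vs 7: take 7 from right. Merged: [1, 7]
Compare 15 vs 19: take 15 from left. Merged: [1, 7, 15]
Compare 17 vs 19: take 17 from left. Merged: [1, 7, 15, 17]
Compare 19 vs 19: take 19 from left. Merged: [1, 7, 15, 17, 19]
Compare 20 vs 19: take 19 from right. Merged: [1, 7, 15, 17, 19, 19]
Compare 20 vs 21: take 20 from left. Merged: [1, 7, 15, 17, 19, 19, 20]
Compare 29 vs 21: take 21 from right. Merged: [1, 7, 15, 17, 19, 19, 20, 21]
Compare 29 vs 30: take 29 from left. Merged: [1, 7, 15, 17, 19, 19, 20, 21, 29]
Append remaining from right: [30, 40]. Merged: [1, 7, 15, 17, 19, 19, 20, 21, 29, 30, 40]

Final merged array: [1, 7, 15, 17, 19, 19, 20, 21, 29, 30, 40]
Total comparisons: 9

The merged array is [1, 7, 15, 17, 19, 19, 20, 21, 29, 30, 40], requiring 9 comparisons. The merge step runs in O(n) time where n is the total number of elements.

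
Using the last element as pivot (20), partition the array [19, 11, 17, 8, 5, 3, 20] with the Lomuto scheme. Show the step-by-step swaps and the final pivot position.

Lomuto partition with pivot = 20:

Initial array: [19, 11, 17, 8, 5, 3, 20]

arr[0]=19 <= 20: swap with position 0, array becomes [19, 11, 17, 8, 5, 3, 20]
arr[1]=11 <= 20: swap with position 1, array becomes [19, 11, 17, 8, 5, 3, 20]
arr[2]=17 <= 20: swap with position 2, array becomes [19, 11, 17, 8, 5, 3, 20]
arr[3]=8 <= 20: swap with position 3, array becomes [19, 11, 17, 8, 5, 3, 20]
arr[4]=5 <= 20: swap with position 4, array becomes [19, 11, 17, 8, 5, 3, 20]
arr[5]=3 <= 20: swap with position 5, array becomes [19, 11, 17, 8, 5, 3, 20]

Place pivot at position 6: [19, 11, 17, 8, 5, 3, 20]
Pivot position: 6

After partitioning with pivot 20, the array becomes [19, 11, 17, 8, 5, 3, 20]. The pivot is placed at index 6. All elements to the left of the pivot are <= 20, and all elements to the right are > 20.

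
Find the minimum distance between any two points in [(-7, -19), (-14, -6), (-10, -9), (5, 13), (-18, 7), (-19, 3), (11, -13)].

Computing all pairwise distances among 7 points:

d((-7, -19), (-14, -6)) = 14.7648
d((-7, -19), (-10, -9)) = 10.4403
d((-7, -19), (5, 13)) = 34.176
d((-7, -19), (-18, 7)) = 28.2312
d((-7, -19), (-19, 3)) = 25.0599
d((-7, -19), (11, -13)) = 18.9737
d((-14, -6), (-10, -9)) = 5.0
d((-14, -6), (5, 13)) = 26.8701
d((-14, -6), (-18, 7)) = 13.6015
d((-14, -6), (-19, 3)) = 10.2956
d((-14, -6), (11, -13)) = 25.9615
d((-10, -9), (5, 13)) = 26.6271
d((-10, -9), (-18, 7)) = 17.8885
d((-10, -9), (-19, 3)) = 15.0
d((-10, -9), (11, -13)) = 21.3776
d((5, 13), (-18, 7)) = 23.7697
d((5, 13), (-19, 3)) = 26.0
d((5, 13), (11, -13)) = 26.6833
d((-18, 7), (-19, 3)) = 4.1231 <-- minimum
d((-18, 7), (11, -13)) = 35.2278
d((-19, 3), (11, -13)) = 34.0

Closest pair: (-18, 7) and (-19, 3) with distance 4.1231

The closest pair is (-18, 7) and (-19, 3) with Euclidean distance 4.1231. For 7 points, brute-force pairwise comparison is shown above. For large n, the divide-and-conquer algorithm (sort by x, recurse on halves, check the dividing strip) achieves O(n log n).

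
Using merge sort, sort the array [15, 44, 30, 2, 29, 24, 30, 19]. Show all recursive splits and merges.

Merge sort trace:

Split: [15, 44, 30, 2, 29, 24, 30, 19] -> [15, 44, 30, 2] and [29, 24, 30, 19]
  Split: [15, 44, 30, 2] -> [15, 44] and [30, 2]
    Split: [15, 44] -> [15] and [44]
    Merge: [15] + [44] -> [15, 44]
    Split: [30, 2] -> [30] and [2]
    Merge: [30] + [2] -> [2, 30]
  Merge: [15, 44] + [2, 30] -> [2, 15, 30, 44]
  Split: [29, 24, 30, 19] -> [29, 24] and [30, 19]
    Split: [29, 24] -> [29] and [24]
    Merge: [29] + [24] -> [24, 29]
    Split: [30, 19] -> [30] and [19]
    Merge: [30] + [19] -> [19, 30]
  Merge: [24, 29] + [19, 30] -> [19, 24, 29, 30]
Merge: [2, 15, 30, 44] + [19, 24, 29, 30] -> [2, 15, 19, 24, 29, 30, 30, 44]

Final sorted array: [2, 15, 19, 24, 29, 30, 30, 44]

The merge sort proceeds by recursively splitting the array and merging sorted halves.
After all merges, the sorted array is [2, 15, 19, 24, 29, 30, 30, 44].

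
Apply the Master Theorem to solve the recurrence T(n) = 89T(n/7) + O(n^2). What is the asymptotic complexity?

Master Theorem for T(n) = 89T(n/7) + O(n^2):

a = 89, b = 7, c = 2
log_b(a) = log_7(89) = 2.3067

Case 1: c = 2 < log_7(89) = 2.3067
T(n) = O(n^(log_7 89))

For T(n) = 89T(n/7) + O(n^2): log_7(89) = 2.3067. This is Case 1 of the Master Theorem (c < log_b(a), work dominated by leaves), giving O(n^(log_7 89)).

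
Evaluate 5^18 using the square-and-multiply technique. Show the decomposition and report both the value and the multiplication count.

Computing 5^18 by squaring (build up from 5^1; each line after the first costs one multiplication):

5^1 = 5
5^2 = (5^1)^2 = 5^2 = 25
5^4 = (5^2)^2 = 25^2 = 625
5^8 = (5^4)^2 = 625^2 = 390625
5^9 = 5 * 5^8 = 5 * 390625 = 1953125
5^18 = (5^9)^2 = 1953125^2 = 3814697265625

Result: 3814697265625
Multiplications needed: 5 (5 lines after 5^1)

5^18 = 3814697265625. Using exponentiation by squaring, this requires 5 multiplications. The key idea: if the exponent is even, square the half-power; if odd, multiply by the base once.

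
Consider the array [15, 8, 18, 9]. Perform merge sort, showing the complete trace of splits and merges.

Merge sort trace:

Split: [15, 8, 18, 9] -> [15, 8] and [18, 9]
  Split: [15, 8] -> [15] and [8]
  Merge: [15] + [8] -> [8, 15]
  Split: [18, 9] -> [18] and [9]
  Merge: [18] + [9] -> [9, 18]
Merge: [8, 15] + [9, 18] -> [8, 9, 15, 18]

Final sorted array: [8, 9, 15, 18]

The merge sort proceeds by recursively splitting the array and merging sorted halves.
After all merges, the sorted array is [8, 9, 15, 18].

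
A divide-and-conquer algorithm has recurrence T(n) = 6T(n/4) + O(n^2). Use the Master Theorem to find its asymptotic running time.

Master Theorem for T(n) = 6T(n/4) + O(n^2):

a = 6, b = 4, c = 2
log_b(a) = log_4(6) = 1.2925

Case 3: c = 2 > log_4(6) = 1.2925
T(n) = O(n^2) = O(n^2)

For T(n) = 6T(n/4) + O(n^2): log_4(6) = 1.2925. This is Case 3 of the Master Theorem (c > log_b(a), work dominated by root), giving O(n^2).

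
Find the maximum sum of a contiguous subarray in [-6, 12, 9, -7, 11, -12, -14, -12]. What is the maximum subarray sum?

Using Kadane's algorithm on [-6, 12, 9, -7, 11, -12, -14, -12]:

Scanning through the array:
Position 1 (value 12): max_ending_here = 12, max_so_far = 12
Position 2 (value 9): max_ending_here = 21, max_so_far = 21
Position 3 (value -7): max_ending_here = 14, max_so_far = 21
Position 4 (value 11): max_ending_here = 25, max_so_far = 25
Position 5 (value -12): max_ending_here = 13, max_so_far = 25
Position 6 (value -14): max_ending_here = -1, max_so_far = 25
Position 7 (value -12): max_ending_here = -12, max_so_far = 25

Maximum subarray: [12, 9, -7, 11]
Maximum sum: 25

The maximum subarray is [12, 9, -7, 11] with sum 25. This subarray runs from index 1 to index 4.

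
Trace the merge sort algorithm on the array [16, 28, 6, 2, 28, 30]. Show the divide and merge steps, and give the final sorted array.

Merge sort trace:

Split: [16, 28, 6, 2, 28, 30] -> [16, 28, 6] and [2, 28, 30]
  Split: [16, 28, 6] -> [16] and [28, 6]
    Split: [28, 6] -> [28] and [6]
    Merge: [28] + [6] -> [6, 28]
  Merge: [16] + [6, 28] -> [6, 16, 28]
  Split: [2, 28, 30] -> [2] and [28, 30]
    Split: [28, 30] -> [28] and [30]
    Merge: [28] + [30] -> [28, 30]
  Merge: [2] + [28, 30] -> [2, 28, 30]
Merge: [6, 16, 28] + [2, 28, 30] -> [2, 6, 16, 28, 28, 30]

Final sorted array: [2, 6, 16, 28, 28, 30]

The merge sort proceeds by recursively splitting the array and merging sorted halves.
After all merges, the sorted array is [2, 6, 16, 28, 28, 30].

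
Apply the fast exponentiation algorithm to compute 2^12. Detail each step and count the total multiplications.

Computing 2^12 by squaring (build up from 2^1; each line after the first costs one multiplication):

2^1 = 2
2^2 = (2^1)^2 = 2^2 = 4
2^3 = 2 * 2^2 = 2 * 4 = 8
2^6 = (2^3)^2 = 8^2 = 64
2^12 = (2^6)^2 = 64^2 = 4096

Result: 4096
Multiplications needed: 4 (4 lines after 2^1)

2^12 = 4096. Using exponentiation by squaring, this requires 4 multiplications. The key idea: if the exponent is even, square the half-power; if odd, multiply by the base once.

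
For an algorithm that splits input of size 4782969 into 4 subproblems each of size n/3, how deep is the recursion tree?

For divide and conquer with division factor 3:

Problem sizes at each level:
Level 0: 4782969
Level 1: 1594323
Level 2: 531441
Level 3: 177147
Level 4: 59049
Level 5: 19683
Level 6: 6561
Level 7: 2187
Level 8: 729
Level 9: 243
Level 10: 81
Level 11: 27
Level 12: 9
Level 13: 3
Level 14: 1

The root is level 0 and the size-1 base case is level 14 (the tree spans levels 0 through 14, i.e. 15 levels counting the root), so the depth is the number of divisions: log_3(4782969) = 14

The recursion tree depth is log_3(4782969) = 14. At each level, the problem size is divided by 3, so it takes 14 divisions to reduce to a base case of size 1. The algorithm makes 4 recursive calls at each level.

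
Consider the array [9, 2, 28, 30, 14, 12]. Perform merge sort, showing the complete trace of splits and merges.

Merge sort trace:

Split: [9, 2, 28, 30, 14, 12] -> [9, 2, 28] and [30, 14, 12]
  Split: [9, 2, 28] -> [9] and [2, 28]
    Split: [2, 28] -> [2] and [28]
    Merge: [2] + [28] -> [2, 28]
  Merge: [9] + [2, 28] -> [2, 9, 28]
  Split: [30, 14, 12] -> [30] and [14, 12]
    Split: [14, 12] -> [14] and [12]
    Merge: [14] + [12] -> [12, 14]
  Merge: [30] + [12, 14] -> [12, 14, 30]
Merge: [2, 9, 28] + [12, 14, 30] -> [2, 9, 12, 14, 28, 30]

Final sorted array: [2, 9, 12, 14, 28, 30]

The merge sort proceeds by recursively splitting the array and merging sorted halves.
After all merges, the sorted array is [2, 9, 12, 14, 28, 30].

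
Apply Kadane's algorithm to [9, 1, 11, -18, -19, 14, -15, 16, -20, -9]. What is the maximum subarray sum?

Using Kadane's algorithm on [9, 1, 11, -18, -19, 14, -15, 16, -20, -9]:

Scanning through the array:
Position 1 (value 1): max_ending_here = 10, max_so_far = 10
Position 2 (value 11): max_ending_here = 21, max_so_far = 21
Position 3 (value -18): max_ending_here = 3, max_so_far = 21
Position 4 (value -19): max_ending_here = -16, max_so_far = 21
Position 5 (value 14): max_ending_here = 14, max_so_far = 21
Position 6 (value -15): max_ending_here = -1, max_so_far = 21
Position 7 (value 16): max_ending_here = 16, max_so_far = 21
Position 8 (value -20): max_ending_here = -4, max_so_far = 21
Position 9 (value -9): max_ending_here = -9, max_so_far = 21

Maximum subarray: [9, 1, 11]
Maximum sum: 21

The maximum subarray is [9, 1, 11] with sum 21. This subarray runs from index 0 to index 2.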